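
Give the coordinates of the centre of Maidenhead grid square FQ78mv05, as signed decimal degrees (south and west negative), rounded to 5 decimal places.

78.89792, -64.99583

Field F=5, Q=16: +5·20° lon, +16·10° lat → SW at lon -80°, lat 70°.
Square 7, 8: +7·2° lon, +8·1° lat → SW at lon -66°, lat 78°.
Subsquare m=12, v=21: +12·0.0833333° lon, +21·0.0416667° lat → SW at lon -65°, lat 78.875°.
Extended square 0, 5: +0·0.00833333° lon, +5·0.00416667° lat → SW at lon -65°, lat 78.8958°.
Cell spans 0.00833333° lon × 0.00416667° lat. Centre is SW corner plus half of each.
latitude 78.89792, longitude -64.99583.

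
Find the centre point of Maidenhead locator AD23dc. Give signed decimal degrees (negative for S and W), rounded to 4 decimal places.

-56.8958, -175.7083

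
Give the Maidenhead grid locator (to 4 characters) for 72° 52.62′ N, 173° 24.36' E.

RQ62

Shift to the Maidenhead origin (180°W, 90°S): lon 353.41, lat 162.88.
Field: 353.41/20 → 17 → R, 162.88/10 → 16 → Q; chars RQ.
Square: 13.41/2 → 6, 2.88/1 → 2; chars 62.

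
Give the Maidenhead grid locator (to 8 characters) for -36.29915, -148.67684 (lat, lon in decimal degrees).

BF53pq88

Shift to the Maidenhead origin (180°W, 90°S): lon 31.32316, lat 53.70085.
Field: 31.32316/20 → 1 → B, 53.70085/10 → 5 → F; chars BF.
Square: 11.32316/2 → 5, 3.70085/1 → 3; chars 53.
Subsquare: 1.32316/0.0833333 → 15 → p, 0.70085/0.0416667 → 16 → q; chars pq.
Extended square: 0.07316/0.00833333 → 8, 0.03418/0.00416667 → 8; chars 88.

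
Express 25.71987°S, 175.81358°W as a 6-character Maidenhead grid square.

AG24cg

Offset from 180°W / 90°S: lon 4.1864°, lat 64.2801°.
Field (20°×10°, letters A–R): lon ⌊4.1864/20⌋ = 0 → A; lat ⌊64.2801/10⌋ = 6 → G.
Square (2°×1°, digits 0–9): lon ⌊4.1864/2⌋ = 2; lat ⌊4.2801/1⌋ = 4.
Subsquare (5′×2.5′, letters a–x): lon ⌊0.1864/0.0833333⌋ = 2 → c; lat ⌊0.2801/0.0416667⌋ = 6 → g.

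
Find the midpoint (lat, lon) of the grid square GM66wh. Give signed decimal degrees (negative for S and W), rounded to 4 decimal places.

36.3125, -46.1250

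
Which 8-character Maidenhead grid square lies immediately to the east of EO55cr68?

Longitude extended square 6; +1 → 7.
The latitude characters are unchanged.

EO55cr78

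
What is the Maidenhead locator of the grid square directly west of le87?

LE77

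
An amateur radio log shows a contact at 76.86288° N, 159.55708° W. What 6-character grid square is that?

BQ06fu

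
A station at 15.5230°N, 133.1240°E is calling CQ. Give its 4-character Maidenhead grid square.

Add 180° to longitude and 90° to latitude: 313.12, 105.52.
Field: 313.12/20 → 15 → P, 105.52/10 → 10 → K; chars PK.
Square: 13.12/2 → 6, 5.52/1 → 5; chars 65.

PK65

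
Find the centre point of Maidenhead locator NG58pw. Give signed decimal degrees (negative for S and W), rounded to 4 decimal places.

-21.0625, 91.2917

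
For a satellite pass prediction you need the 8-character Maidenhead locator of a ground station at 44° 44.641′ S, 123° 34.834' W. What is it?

CE85fg01

Offset from 180°W / 90°S: lon 56.41943°, lat 45.25598°.
Field (20°×10°, letters A–R): 56.41943/20 → 2 → C, 45.25598/10 → 4 → E; chars CE.
Square (2°×1°, digits 0–9): 16.41943/2 → 8, 5.25598/1 → 5; chars 85.
Subsquare (5′×2.5′, letters a–x): 0.41943/0.0833333 → 5 → f, 0.25598/0.0416667 → 6 → g; chars fg.
Extended square (30″×15″, digits 0–9): 0.00277/0.00833333 → 0, 0.00598/0.00416667 → 1; chars 01.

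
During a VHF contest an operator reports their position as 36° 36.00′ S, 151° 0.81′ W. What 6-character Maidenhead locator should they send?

Add 180° to longitude and 90° to latitude: 28.9865, 53.4000.
Field: 28.9865/20 → 1 → B, 53.4000/10 → 5 → F; chars BF.
Square: 8.9865/2 → 4, 3.4000/1 → 3; chars 43.
Subsquare: 0.9865/0.0833333 → 11 → l, 0.4000/0.0416667 → 9 → j; chars lj.

BF43lj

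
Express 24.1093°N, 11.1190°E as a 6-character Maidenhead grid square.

JL54nc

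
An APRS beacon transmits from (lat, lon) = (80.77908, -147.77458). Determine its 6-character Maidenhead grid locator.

BR60cs

Offset from 180°W / 90°S: lon 32.2254°, lat 170.7791°.
Field: lon ⌊32.2254/20⌋ = 1 → B; lat ⌊170.7791/10⌋ = 17 → R.
Square: lon ⌊12.2254/2⌋ = 6; lat ⌊0.7791/1⌋ = 0.
Subsquare: lon ⌊0.2254/0.0833333⌋ = 2 → c; lat ⌊0.7791/0.0416667⌋ = 18 → s.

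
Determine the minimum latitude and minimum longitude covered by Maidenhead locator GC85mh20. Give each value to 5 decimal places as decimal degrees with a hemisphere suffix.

64.70833° S, 42.98333° W

Field G=6, C=2: +6·20° lon, +2·10° lat → SW at lon -60°, lat -70°.
Square 8, 5: +8·2° lon, +5·1° lat → SW at lon -44°, lat -65°.
Subsquare m=12, h=7: +12·0.0833333° lon, +7·0.0416667° lat → SW at lon -43°, lat -64.7083°.
Extended square 2, 0: +2·0.00833333° lon, +0·0.00416667° lat → SW at lon -42.9833°, lat -64.7083°.
latitude 64.70833° S, longitude 42.98333° W.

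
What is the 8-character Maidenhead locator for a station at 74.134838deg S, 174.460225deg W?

Shift to the Maidenhead origin (180°W, 90°S): lon 5.53977, lat 15.86516.
Field: 5.53977/20 → 0 → A, 15.86516/10 → 1 → B; chars AB.
Square: 5.53977/2 → 2, 5.86516/1 → 5; chars 25.
Subsquare: 1.53977/0.0833333 → 18 → s, 0.86516/0.0416667 → 20 → u; chars su.
Extended square: 0.03977/0.00833333 → 4, 0.03183/0.00416667 → 7; chars 47.

AB25su47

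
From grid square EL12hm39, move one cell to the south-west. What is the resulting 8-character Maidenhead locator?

Longitude extended square 3; −1 → 2.
Latitude extended square 9; −1 → 8.

EL12hm28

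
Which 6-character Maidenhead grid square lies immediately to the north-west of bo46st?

BO46ru

Longitude subsquare s = 18; −1 → 17 = r.
Latitude subsquare t = 19; +1 → 20 = u.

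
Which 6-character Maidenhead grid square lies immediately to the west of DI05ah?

CI95xh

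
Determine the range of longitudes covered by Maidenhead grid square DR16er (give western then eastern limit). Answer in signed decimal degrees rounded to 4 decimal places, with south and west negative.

-117.6667, -117.5833

Field D=3, R=17: +3·20° lon, +17·10° lat → SW at lon -120°, lat 80°.
Square 1, 6: +1·2° lon, +6·1° lat → SW at lon -118°, lat 86°.
Subsquare e=4, r=17: +4·0.0833333° lon, +17·0.0416667° lat → SW at lon -117.667°, lat 86.7083°.
Cell spans 0.0833333° lon × 0.0416667° lat.
west -117.6667, east -117.5833.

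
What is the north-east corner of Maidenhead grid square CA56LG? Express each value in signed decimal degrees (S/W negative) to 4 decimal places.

-83.7083, -129.0000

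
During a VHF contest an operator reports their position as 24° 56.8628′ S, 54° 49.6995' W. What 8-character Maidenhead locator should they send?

GG25ob02

Add 180° to longitude and 90° to latitude: 125.17167, 65.05229.
Field: 125.17167/20 → 6 → G, 65.05229/10 → 6 → G; chars GG.
Square: 5.17167/2 → 2, 5.05229/1 → 5; chars 25.
Subsquare: 1.17167/0.0833333 → 14 → o, 0.05229/0.0416667 → 1 → b; chars ob.
Extended square: 0.00501/0.00833333 → 0, 0.01062/0.00416667 → 2; chars 02.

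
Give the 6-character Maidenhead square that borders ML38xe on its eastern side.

ML48ae

Longitude subsquare x = 23; +1 → 24, wraps to 0 = a, carry into square.
Longitude square 3; +1 → 4.
The latitude characters are unchanged.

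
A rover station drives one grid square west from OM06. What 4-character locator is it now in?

NM96

Longitude square 0; −1 → -1, wraps to 9, carry into field.
Longitude field O = 14; −1 → 13 = N.
The latitude characters are unchanged.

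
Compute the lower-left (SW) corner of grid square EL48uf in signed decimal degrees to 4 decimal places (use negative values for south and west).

28.2083, -90.3333

Field E=4, L=11: +4·20° lon, +11·10° lat → SW at lon -100°, lat 20°.
Square 4, 8: +4·2° lon, +8·1° lat → SW at lon -92°, lat 28°.
Subsquare u=20, f=5: +20·0.0833333° lon, +5·0.0416667° lat → SW at lon -90.3333°, lat 28.2083°.
latitude 28.2083, longitude -90.3333.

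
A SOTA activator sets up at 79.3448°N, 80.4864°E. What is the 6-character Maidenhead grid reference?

NQ09fi

Offset from 180°W / 90°S: lon 260.4864°, lat 169.3448°.
Field: lon ⌊260.4864/20⌋ = 13 → N; lat ⌊169.3448/10⌋ = 16 → Q.
Square: lon ⌊0.4864/2⌋ = 0; lat ⌊9.3448/1⌋ = 9.
Subsquare: lon ⌊0.4864/0.0833333⌋ = 5 → f; lat ⌊0.3448/0.0416667⌋ = 8 → i.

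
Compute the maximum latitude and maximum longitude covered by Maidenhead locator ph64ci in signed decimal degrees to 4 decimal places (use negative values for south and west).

Field P=15, H=7: +15·20° lon, +7·10° lat → SW at lon 120°, lat -20°.
Square 6, 4: +6·2° lon, +4·1° lat → SW at lon 132°, lat -16°.
Subsquare c=2, i=8: +2·0.0833333° lon, +8·0.0416667° lat → SW at lon 132.167°, lat -15.6667°.
Cell spans 0.0833333° lon × 0.0416667° lat. NE corner is SW corner plus one full cell.
latitude -15.6250, longitude 132.2500.

-15.6250, 132.2500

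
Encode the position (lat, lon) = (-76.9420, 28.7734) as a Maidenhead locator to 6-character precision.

Offset from 180°W / 90°S: lon 208.7734°, lat 13.0580°.
Field: 208.7734/20 → 10 → K, 13.0580/10 → 1 → B; chars KB.
Square: 8.7734/2 → 4, 3.0580/1 → 3; chars 43.
Subsquare: 0.7734/0.0833333 → 9 → j, 0.0580/0.0416667 → 1 → b; chars jb.

KB43jb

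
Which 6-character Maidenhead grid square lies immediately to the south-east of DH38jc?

DH38kb

Longitude subsquare j = 9; +1 → 10 = k.
Latitude subsquare c = 2; −1 → 1 = b.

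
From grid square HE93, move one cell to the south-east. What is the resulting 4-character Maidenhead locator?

Longitude square 9; +1 → 10, wraps to 0, carry into field.
Longitude field H = 7; +1 → 8 = I.
Latitude square 3; −1 → 2.

IE02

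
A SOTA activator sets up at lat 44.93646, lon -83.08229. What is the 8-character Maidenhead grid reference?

Shift to the Maidenhead origin (180°W, 90°S): lon 96.91771, lat 134.93646.
Field: 96.91771/20 → 4 → E, 134.93646/10 → 13 → N; chars EN.
Square: 16.91771/2 → 8, 4.93646/1 → 4; chars 84.
Subsquare: 0.91771/0.0833333 → 11 → l, 0.93646/0.0416667 → 22 → w; chars lw.
Extended square: 0.00104/0.00833333 → 0, 0.01979/0.00416667 → 4; chars 04.

EN84lw04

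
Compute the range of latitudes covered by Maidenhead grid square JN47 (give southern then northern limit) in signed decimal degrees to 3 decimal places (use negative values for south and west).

47.000, 48.000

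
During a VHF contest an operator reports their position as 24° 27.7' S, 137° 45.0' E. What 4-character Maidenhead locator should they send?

PG85

Shift to the Maidenhead origin (180°W, 90°S): lon 317.75, lat 65.54.
Field: lon ⌊317.75/20⌋ = 15 → P; lat ⌊65.54/10⌋ = 6 → G.
Square: lon ⌊17.75/2⌋ = 8; lat ⌊5.54/1⌋ = 5.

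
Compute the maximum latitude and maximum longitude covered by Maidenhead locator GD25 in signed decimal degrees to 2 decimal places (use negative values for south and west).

-54.00, -54.00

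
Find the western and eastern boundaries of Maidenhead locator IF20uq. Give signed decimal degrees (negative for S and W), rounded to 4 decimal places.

-14.3333, -14.2500

Field I=8, F=5: +8·20° lon, +5·10° lat → SW at lon -20°, lat -40°.
Square 2, 0: +2·2° lon, +0·1° lat → SW at lon -16°, lat -40°.
Subsquare u=20, q=16: +20·0.0833333° lon, +16·0.0416667° lat → SW at lon -14.3333°, lat -39.3333°.
Cell spans 0.0833333° lon × 0.0416667° lat.
west -14.3333, east -14.2500.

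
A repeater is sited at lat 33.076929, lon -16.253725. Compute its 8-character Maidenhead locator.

IM13ub98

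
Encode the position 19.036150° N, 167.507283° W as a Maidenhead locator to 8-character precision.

Add 180° to longitude and 90° to latitude: 12.49272, 109.03615.
Field (20°×10°, letters A–R): lon ⌊12.49272/20⌋ = 0 → A; lat ⌊109.03615/10⌋ = 10 → K.
Square (2°×1°, digits 0–9): lon ⌊12.49272/2⌋ = 6; lat ⌊9.03615/1⌋ = 9.
Subsquare (5′×2.5′, letters a–x): lon ⌊0.49272/0.0833333⌋ = 5 → f; lat ⌊0.03615/0.0416667⌋ = 0 → a.
Extended square (30″×15″, digits 0–9): lon ⌊0.07605/0.00833333⌋ = 9; lat ⌊0.03615/0.00416667⌋ = 8.

AK69fa98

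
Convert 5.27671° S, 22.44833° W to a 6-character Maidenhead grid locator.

HI84sr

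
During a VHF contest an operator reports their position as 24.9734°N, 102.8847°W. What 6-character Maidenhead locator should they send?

DL84nx

Offset from 180°W / 90°S: lon 77.1153°, lat 114.9734°.
Field: 77.1153/20 → 3 → D, 114.9734/10 → 11 → L; chars DL.
Square: 17.1153/2 → 8, 4.9734/1 → 4; chars 84.
Subsquare: 1.1153/0.0833333 → 13 → n, 0.9734/0.0416667 → 23 → x; chars nx.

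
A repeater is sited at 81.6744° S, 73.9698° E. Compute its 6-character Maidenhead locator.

Add 180° to longitude and 90° to latitude: 253.9698, 8.3256.
Field (20°×10°, letters A–R): 253.9698/20 → 12 → M, 8.3256/10 → 0 → A; chars MA.
Square (2°×1°, digits 0–9): 13.9698/2 → 6, 8.3256/1 → 8; chars 68.
Subsquare (5′×2.5′, letters a–x): 1.9698/0.0833333 → 23 → x, 0.3256/0.0416667 → 7 → h; chars xh.

MA68xh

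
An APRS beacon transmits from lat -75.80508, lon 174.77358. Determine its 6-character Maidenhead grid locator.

RB74je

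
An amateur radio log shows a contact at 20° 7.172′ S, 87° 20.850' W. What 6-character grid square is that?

Add 180° to longitude and 90° to latitude: 92.6525, 69.8805.
Field (20°×10°, letters A–R): lon ⌊92.6525/20⌋ = 4 → E; lat ⌊69.8805/10⌋ = 6 → G.
Square (2°×1°, digits 0–9): lon ⌊12.6525/2⌋ = 6; lat ⌊9.8805/1⌋ = 9.
Subsquare (5′×2.5′, letters a–x): lon ⌊0.6525/0.0833333⌋ = 7 → h; lat ⌊0.8805/0.0416667⌋ = 21 → v.

EG69hv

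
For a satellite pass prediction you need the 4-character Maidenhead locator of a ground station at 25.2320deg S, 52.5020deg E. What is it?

LG64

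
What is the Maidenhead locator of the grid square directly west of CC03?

BC93

Longitude square 0; −1 → -1, wraps to 9, carry into field.
Longitude field C = 2; −1 → 1 = B.
The latitude characters are unchanged.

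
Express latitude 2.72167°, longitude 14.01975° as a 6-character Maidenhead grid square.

Shift to the Maidenhead origin (180°W, 90°S): lon 194.0197, lat 92.7217.
Field: 194.0197/20 → 9 → J, 92.7217/10 → 9 → J; chars JJ.
Square: 14.0197/2 → 7, 2.7217/1 → 2; chars 72.
Subsquare: 0.0197/0.0833333 → 0 → a, 0.7217/0.0416667 → 17 → r; chars ar.

JJ72ar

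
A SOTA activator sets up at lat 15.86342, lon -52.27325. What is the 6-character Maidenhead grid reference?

GK35uu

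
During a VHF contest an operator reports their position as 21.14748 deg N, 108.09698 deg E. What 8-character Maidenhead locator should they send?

OL41bd15

Add 180° to longitude and 90° to latitude: 288.09698, 111.14748.
Field (20°×10°, letters A–R): 288.09698/20 → 14 → O, 111.14748/10 → 11 → L; chars OL.
Square (2°×1°, digits 0–9): 8.09698/2 → 4, 1.14748/1 → 1; chars 41.
Subsquare (5′×2.5′, letters a–x): 0.09698/0.0833333 → 1 → b, 0.14748/0.0416667 → 3 → d; chars bd.
Extended square (30″×15″, digits 0–9): 0.01365/0.00833333 → 1, 0.02248/0.00416667 → 5; chars 15.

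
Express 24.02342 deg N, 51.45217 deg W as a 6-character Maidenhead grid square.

GL44ga

Shift to the Maidenhead origin (180°W, 90°S): lon 128.5478, lat 114.0234.
Field (20°×10°, letters A–R): 128.5478/20 → 6 → G, 114.0234/10 → 11 → L; chars GL.
Square (2°×1°, digits 0–9): 8.5478/2 → 4, 4.0234/1 → 4; chars 44.
Subsquare (5′×2.5′, letters a–x): 0.5478/0.0833333 → 6 → g, 0.0234/0.0416667 → 0 → a; chars ga.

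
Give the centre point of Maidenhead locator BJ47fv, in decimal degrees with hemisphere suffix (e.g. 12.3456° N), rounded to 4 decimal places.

Field B=1, J=9: +1·20° lon, +9·10° lat → SW at lon -160°, lat 0°.
Square 4, 7: +4·2° lon, +7·1° lat → SW at lon -152°, lat 7°.
Subsquare f=5, v=21: +5·0.0833333° lon, +21·0.0416667° lat → SW at lon -151.583°, lat 7.875°.
Cell spans 0.0833333° lon × 0.0416667° lat. Centre is SW corner plus half of each.
latitude 7.8958° N, longitude 151.5417° W.

7.8958° N, 151.5417° W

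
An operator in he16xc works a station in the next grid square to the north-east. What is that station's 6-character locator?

HE26ad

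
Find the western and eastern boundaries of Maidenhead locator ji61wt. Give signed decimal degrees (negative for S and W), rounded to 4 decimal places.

Field J=9, I=8: +9·20° lon, +8·10° lat → SW at lon 0°, lat -10°.
Square 6, 1: +6·2° lon, +1·1° lat → SW at lon 12°, lat -9°.
Subsquare w=22, t=19: +22·0.0833333° lon, +19·0.0416667° lat → SW at lon 13.8333°, lat -8.20833°.
Cell spans 0.0833333° lon × 0.0416667° lat.
west 13.8333, east 13.9167.

13.8333, 13.9167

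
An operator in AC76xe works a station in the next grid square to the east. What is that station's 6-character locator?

Longitude subsquare x = 23; +1 → 24, wraps to 0 = a, carry into square.
Longitude square 7; +1 → 8.
The latitude characters are unchanged.

AC86ae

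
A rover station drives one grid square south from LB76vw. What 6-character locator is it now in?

LB76vv

Latitude subsquare w = 22; −1 → 21 = v.
The longitude characters are unchanged.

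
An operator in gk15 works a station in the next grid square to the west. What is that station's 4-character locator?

GK05

Longitude square 1; −1 → 0.
The latitude characters are unchanged.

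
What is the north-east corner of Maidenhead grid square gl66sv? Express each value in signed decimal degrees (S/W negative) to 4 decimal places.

26.9167, -46.4167

Field G=6, L=11: +6·20° lon, +11·10° lat → SW at lon -60°, lat 20°.
Square 6, 6: +6·2° lon, +6·1° lat → SW at lon -48°, lat 26°.
Subsquare s=18, v=21: +18·0.0833333° lon, +21·0.0416667° lat → SW at lon -46.5°, lat 26.875°.
Cell spans 0.0833333° lon × 0.0416667° lat. NE corner is SW corner plus one full cell.
latitude 26.9167, longitude -46.4167.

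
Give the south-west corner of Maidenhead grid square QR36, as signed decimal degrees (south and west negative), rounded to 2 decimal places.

Field Q=16, R=17: +16·20° lon, +17·10° lat → SW at lon 140°, lat 80°.
Square 3, 6: +3·2° lon, +6·1° lat → SW at lon 146°, lat 86°.
latitude 86.00, longitude 146.00.

86.00, 146.00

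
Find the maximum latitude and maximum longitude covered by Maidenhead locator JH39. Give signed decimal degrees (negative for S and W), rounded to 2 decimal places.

Field J=9, H=7: +9·20° lon, +7·10° lat → SW at lon 0°, lat -20°.
Square 3, 9: +3·2° lon, +9·1° lat → SW at lon 6°, lat -11°.
Cell spans 2° lon × 1° lat. NE corner is SW corner plus one full cell.
latitude -10.00, longitude 8.00.

-10.00, 8.00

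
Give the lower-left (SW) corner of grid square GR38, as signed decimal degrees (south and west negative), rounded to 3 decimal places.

Field G=6, R=17: +6·20° lon, +17·10° lat → SW at lon -60°, lat 80°.
Square 3, 8: +3·2° lon, +8·1° lat → SW at lon -54°, lat 88°.
latitude 88.000, longitude -54.000.

88.000, -54.000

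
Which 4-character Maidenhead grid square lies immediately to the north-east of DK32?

Longitude square 3; +1 → 4.
Latitude square 2; +1 → 3.

DK43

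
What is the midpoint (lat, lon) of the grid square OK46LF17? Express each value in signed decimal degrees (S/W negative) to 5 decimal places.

16.23958, 108.92917

Field O=14, K=10: +14·20° lon, +10·10° lat → SW at lon 100°, lat 10°.
Square 4, 6: +4·2° lon, +6·1° lat → SW at lon 108°, lat 16°.
Subsquare l=11, f=5: +11·0.0833333° lon, +5·0.0416667° lat → SW at lon 108.917°, lat 16.2083°.
Extended square 1, 7: +1·0.00833333° lon, +7·0.00416667° lat → SW at lon 108.925°, lat 16.2375°.
Cell spans 0.00833333° lon × 0.00416667° lat. Centre is SW corner plus half of each.
latitude 16.23958, longitude 108.92917.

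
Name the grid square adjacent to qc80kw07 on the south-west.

QC80jw96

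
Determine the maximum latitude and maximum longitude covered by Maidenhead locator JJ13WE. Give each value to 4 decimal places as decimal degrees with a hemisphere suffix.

3.2083° N, 3.9167° E

Field J=9, J=9: +9·20° lon, +9·10° lat → SW at lon 0°, lat 0°.
Square 1, 3: +1·2° lon, +3·1° lat → SW at lon 2°, lat 3°.
Subsquare w=22, e=4: +22·0.0833333° lon, +4·0.0416667° lat → SW at lon 3.83333°, lat 3.16667°.
Cell spans 0.0833333° lon × 0.0416667° lat. NE corner is SW corner plus one full cell.
latitude 3.2083° N, longitude 3.9167° E.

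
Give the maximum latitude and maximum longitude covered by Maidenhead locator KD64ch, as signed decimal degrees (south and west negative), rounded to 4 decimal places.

-55.6667, 32.2500

Field K=10, D=3: +10·20° lon, +3·10° lat → SW at lon 20°, lat -60°.
Square 6, 4: +6·2° lon, +4·1° lat → SW at lon 32°, lat -56°.
Subsquare c=2, h=7: +2·0.0833333° lon, +7·0.0416667° lat → SW at lon 32.1667°, lat -55.7083°.
Cell spans 0.0833333° lon × 0.0416667° lat. NE corner is SW corner plus one full cell.
latitude -55.6667, longitude 32.2500.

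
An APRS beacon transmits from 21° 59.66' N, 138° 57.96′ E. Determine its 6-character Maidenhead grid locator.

PL91lx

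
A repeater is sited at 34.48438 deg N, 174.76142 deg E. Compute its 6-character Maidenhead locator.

Offset from 180°W / 90°S: lon 354.7614°, lat 124.4844°.
Field: lon ⌊354.7614/20⌋ = 17 → R; lat ⌊124.4844/10⌋ = 12 → M.
Square: lon ⌊14.7614/2⌋ = 7; lat ⌊4.4844/1⌋ = 4.
Subsquare: lon ⌊0.7614/0.0833333⌋ = 9 → j; lat ⌊0.4844/0.0416667⌋ = 11 → l.

RM74jl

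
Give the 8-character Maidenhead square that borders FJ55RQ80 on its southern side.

Latitude extended square 0; −1 → -1, wraps to 9, carry into subsquare.
Latitude subsquare q = 16; −1 → 15 = p.
The longitude characters are unchanged.

FJ55rp89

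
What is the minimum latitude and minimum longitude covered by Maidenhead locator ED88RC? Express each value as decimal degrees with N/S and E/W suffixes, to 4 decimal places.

51.9167° S, 82.5833° W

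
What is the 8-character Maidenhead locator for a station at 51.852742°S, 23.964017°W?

HD88ad45

Add 180° to longitude and 90° to latitude: 156.03598, 38.14726.
Field (20°×10°, letters A–R): lon ⌊156.03598/20⌋ = 7 → H; lat ⌊38.14726/10⌋ = 3 → D.
Square (2°×1°, digits 0–9): lon ⌊16.03598/2⌋ = 8; lat ⌊8.14726/1⌋ = 8.
Subsquare (5′×2.5′, letters a–x): lon ⌊0.03598/0.0833333⌋ = 0 → a; lat ⌊0.14726/0.0416667⌋ = 3 → d.
Extended square (30″×15″, digits 0–9): lon ⌊0.03598/0.00833333⌋ = 4; lat ⌊0.02226/0.00416667⌋ = 5.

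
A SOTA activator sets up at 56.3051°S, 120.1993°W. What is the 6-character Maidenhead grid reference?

CD93vq

Add 180° to longitude and 90° to latitude: 59.8007, 33.6949.
Field: lon ⌊59.8007/20⌋ = 2 → C; lat ⌊33.6949/10⌋ = 3 → D.
Square: lon ⌊19.8007/2⌋ = 9; lat ⌊3.6949/1⌋ = 3.
Subsquare: lon ⌊1.8007/0.0833333⌋ = 21 → v; lat ⌊0.6949/0.0416667⌋ = 16 → q.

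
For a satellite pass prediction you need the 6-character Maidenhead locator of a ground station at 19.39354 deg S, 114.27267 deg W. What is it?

DH20uo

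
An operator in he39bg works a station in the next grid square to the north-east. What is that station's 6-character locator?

HE39ch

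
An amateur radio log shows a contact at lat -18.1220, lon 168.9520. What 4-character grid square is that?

Shift to the Maidenhead origin (180°W, 90°S): lon 348.95, lat 71.88.
Field: lon ⌊348.95/20⌋ = 17 → R; lat ⌊71.88/10⌋ = 7 → H.
Square: lon ⌊8.95/2⌋ = 4; lat ⌊1.88/1⌋ = 1.

RH41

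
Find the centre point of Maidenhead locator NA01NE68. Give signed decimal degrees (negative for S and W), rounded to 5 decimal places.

Field N=13, A=0: +13·20° lon, +0·10° lat → SW at lon 80°, lat -90°.
Square 0, 1: +0·2° lon, +1·1° lat → SW at lon 80°, lat -89°.
Subsquare n=13, e=4: +13·0.0833333° lon, +4·0.0416667° lat → SW at lon 81.0833°, lat -88.8333°.
Extended square 6, 8: +6·0.00833333° lon, +8·0.00416667° lat → SW at lon 81.1333°, lat -88.8°.
Cell spans 0.00833333° lon × 0.00416667° lat. Centre is SW corner plus half of each.
latitude -88.79792, longitude 81.13750.

-88.79792, 81.13750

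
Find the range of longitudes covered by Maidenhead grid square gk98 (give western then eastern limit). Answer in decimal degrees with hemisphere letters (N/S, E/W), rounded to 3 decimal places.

Field G=6, K=10: +6·20° lon, +10·10° lat → SW at lon -60°, lat 10°.
Square 9, 8: +9·2° lon, +8·1° lat → SW at lon -42°, lat 18°.
Cell spans 2° lon × 1° lat.
west 42.000° W, east 40.000° W.

42.000° W, 40.000° W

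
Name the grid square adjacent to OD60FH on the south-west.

Longitude subsquare f = 5; −1 → 4 = e.
Latitude subsquare h = 7; −1 → 6 = g.

OD60eg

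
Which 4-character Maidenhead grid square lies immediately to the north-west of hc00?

Longitude square 0; −1 → -1, wraps to 9, carry into field.
Longitude field H = 7; −1 → 6 = G.
Latitude square 0; +1 → 1.

GC91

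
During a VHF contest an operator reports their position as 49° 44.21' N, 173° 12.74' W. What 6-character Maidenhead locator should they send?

AN39jr

Add 180° to longitude and 90° to latitude: 6.7877, 139.7368.
Field: lon ⌊6.7877/20⌋ = 0 → A; lat ⌊139.7368/10⌋ = 13 → N.
Square: lon ⌊6.7877/2⌋ = 3; lat ⌊9.7368/1⌋ = 9.
Subsquare: lon ⌊0.7877/0.0833333⌋ = 9 → j; lat ⌊0.7368/0.0416667⌋ = 17 → r.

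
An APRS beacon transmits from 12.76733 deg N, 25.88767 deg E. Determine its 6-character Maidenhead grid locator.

KK22ws

Shift to the Maidenhead origin (180°W, 90°S): lon 205.8877, lat 102.7673.
Field: 205.8877/20 → 10 → K, 102.7673/10 → 10 → K; chars KK.
Square: 5.8877/2 → 2, 2.7673/1 → 2; chars 22.
Subsquare: 1.8877/0.0833333 → 22 → w, 0.7673/0.0416667 → 18 → s; chars ws.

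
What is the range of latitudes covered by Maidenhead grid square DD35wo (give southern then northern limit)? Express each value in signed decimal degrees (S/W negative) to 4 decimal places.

-54.4167, -54.3750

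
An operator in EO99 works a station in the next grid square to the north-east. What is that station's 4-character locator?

Longitude square 9; +1 → 10, wraps to 0, carry into field.
Longitude field E = 4; +1 → 5 = F.
Latitude square 9; +1 → 10, wraps to 0, carry into field.
Latitude field O = 14; +1 → 15 = P.

FP00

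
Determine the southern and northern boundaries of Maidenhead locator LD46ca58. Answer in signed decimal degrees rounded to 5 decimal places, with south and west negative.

-53.96667, -53.96250

Field L=11, D=3: +11·20° lon, +3·10° lat → SW at lon 40°, lat -60°.
Square 4, 6: +4·2° lon, +6·1° lat → SW at lon 48°, lat -54°.
Subsquare c=2, a=0: +2·0.0833333° lon, +0·0.0416667° lat → SW at lon 48.1667°, lat -54°.
Extended square 5, 8: +5·0.00833333° lon, +8·0.00416667° lat → SW at lon 48.2083°, lat -53.9667°.
Cell spans 0.00833333° lon × 0.00416667° lat.
south -53.96667, north -53.96250.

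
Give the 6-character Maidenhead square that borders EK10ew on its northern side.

EK10ex

Latitude subsquare w = 22; +1 → 23 = x.
The longitude characters are unchanged.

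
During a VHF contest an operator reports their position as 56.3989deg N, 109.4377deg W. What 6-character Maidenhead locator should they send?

DO56gj

Shift to the Maidenhead origin (180°W, 90°S): lon 70.5623, lat 146.3989.
Field: 70.5623/20 → 3 → D, 146.3989/10 → 14 → O; chars DO.
Square: 10.5623/2 → 5, 6.3989/1 → 6; chars 56.
Subsquare: 0.5623/0.0833333 → 6 → g, 0.3989/0.0416667 → 9 → j; chars gj.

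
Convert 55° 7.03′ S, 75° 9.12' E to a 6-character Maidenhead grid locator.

MD74nv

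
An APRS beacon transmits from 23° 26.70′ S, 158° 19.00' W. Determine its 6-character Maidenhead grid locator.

BG06un

Shift to the Maidenhead origin (180°W, 90°S): lon 21.6833, lat 66.5550.
Field: lon ⌊21.6833/20⌋ = 1 → B; lat ⌊66.5550/10⌋ = 6 → G.
Square: lon ⌊1.6833/2⌋ = 0; lat ⌊6.5550/1⌋ = 6.
Subsquare: lon ⌊1.6833/0.0833333⌋ = 20 → u; lat ⌊0.5550/0.0416667⌋ = 13 → n.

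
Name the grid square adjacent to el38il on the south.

Latitude subsquare l = 11; −1 → 10 = k.
The longitude characters are unchanged.

EL38ik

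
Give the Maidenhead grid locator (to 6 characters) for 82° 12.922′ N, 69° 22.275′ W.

Offset from 180°W / 90°S: lon 110.6287°, lat 172.2154°.
Field: lon ⌊110.6287/20⌋ = 5 → F; lat ⌊172.2154/10⌋ = 17 → R.
Square: lon ⌊10.6287/2⌋ = 5; lat ⌊2.2154/1⌋ = 2.
Subsquare: lon ⌊0.6287/0.0833333⌋ = 7 → h; lat ⌊0.2154/0.0416667⌋ = 5 → f.

FR52hf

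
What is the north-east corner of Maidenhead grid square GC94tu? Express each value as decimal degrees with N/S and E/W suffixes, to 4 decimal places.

Field G=6, C=2: +6·20° lon, +2·10° lat → SW at lon -60°, lat -70°.
Square 9, 4: +9·2° lon, +4·1° lat → SW at lon -42°, lat -66°.
Subsquare t=19, u=20: +19·0.0833333° lon, +20·0.0416667° lat → SW at lon -40.4167°, lat -65.1667°.
Cell spans 0.0833333° lon × 0.0416667° lat. NE corner is SW corner plus one full cell.
latitude 65.1250° S, longitude 40.3333° W.

65.1250° S, 40.3333° W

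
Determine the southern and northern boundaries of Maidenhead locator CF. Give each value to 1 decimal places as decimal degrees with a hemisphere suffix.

Field C=2, F=5: +2·20° lon, +5·10° lat → SW at lon -140°, lat -40°.
Cell spans 20° lon × 10° lat.
south 40.0° S, north 30.0° S.

40.0° S, 30.0° S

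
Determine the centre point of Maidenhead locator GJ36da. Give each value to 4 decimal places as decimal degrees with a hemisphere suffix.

Field G=6, J=9: +6·20° lon, +9·10° lat → SW at lon -60°, lat 0°.
Square 3, 6: +3·2° lon, +6·1° lat → SW at lon -54°, lat 6°.
Subsquare d=3, a=0: +3·0.0833333° lon, +0·0.0416667° lat → SW at lon -53.75°, lat 6°.
Cell spans 0.0833333° lon × 0.0416667° lat. Centre is SW corner plus half of each.
latitude 6.0208° N, longitude 53.7083° W.

6.0208° N, 53.7083° W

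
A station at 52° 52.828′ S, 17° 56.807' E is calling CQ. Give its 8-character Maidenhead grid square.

Shift to the Maidenhead origin (180°W, 90°S): lon 197.94678, lat 37.11953.
Field: lon ⌊197.94678/20⌋ = 9 → J; lat ⌊37.11953/10⌋ = 3 → D.
Square: lon ⌊17.94678/2⌋ = 8; lat ⌊7.11953/1⌋ = 7.
Subsquare: lon ⌊1.94678/0.0833333⌋ = 23 → x; lat ⌊0.11953/0.0416667⌋ = 2 → c.
Extended square: lon ⌊0.03012/0.00833333⌋ = 3; lat ⌊0.03620/0.00416667⌋ = 8.

JD87xc38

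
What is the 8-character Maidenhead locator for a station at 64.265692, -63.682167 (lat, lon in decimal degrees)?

FP84dg83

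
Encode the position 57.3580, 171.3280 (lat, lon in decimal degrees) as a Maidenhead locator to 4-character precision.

RO57

Shift to the Maidenhead origin (180°W, 90°S): lon 351.33, lat 147.36.
Field: 351.33/20 → 17 → R, 147.36/10 → 14 → O; chars RO.
Square: 11.33/2 → 5, 7.36/1 → 7; chars 57.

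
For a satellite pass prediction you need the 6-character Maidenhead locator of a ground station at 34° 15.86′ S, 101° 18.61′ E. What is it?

OF05pr

Add 180° to longitude and 90° to latitude: 281.3102, 55.7357.
Field (20°×10°, letters A–R): 281.3102/20 → 14 → O, 55.7357/10 → 5 → F; chars OF.
Square (2°×1°, digits 0–9): 1.3102/2 → 0, 5.7357/1 → 5; chars 05.
Subsquare (5′×2.5′, letters a–x): 1.3102/0.0833333 → 15 → p, 0.7357/0.0416667 → 17 → r; chars pr.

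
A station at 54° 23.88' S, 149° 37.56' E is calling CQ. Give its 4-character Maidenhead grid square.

Offset from 180°W / 90°S: lon 329.63°, lat 35.60°.
Field: 329.63/20 → 16 → Q, 35.60/10 → 3 → D; chars QD.
Square: 9.63/2 → 4, 5.60/1 → 5; chars 45.

QD45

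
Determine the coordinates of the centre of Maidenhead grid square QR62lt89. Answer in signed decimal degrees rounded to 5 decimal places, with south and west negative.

Field Q=16, R=17: +16·20° lon, +17·10° lat → SW at lon 140°, lat 80°.
Square 6, 2: +6·2° lon, +2·1° lat → SW at lon 152°, lat 82°.
Subsquare l=11, t=19: +11·0.0833333° lon, +19·0.0416667° lat → SW at lon 152.917°, lat 82.7917°.
Extended square 8, 9: +8·0.00833333° lon, +9·0.00416667° lat → SW at lon 152.983°, lat 82.8292°.
Cell spans 0.00833333° lon × 0.00416667° lat. Centre is SW corner plus half of each.
latitude 82.83125, longitude 152.98750.

82.83125, 152.98750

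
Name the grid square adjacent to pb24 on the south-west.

PB13

Longitude square 2; −1 → 1.
Latitude square 4; −1 → 3.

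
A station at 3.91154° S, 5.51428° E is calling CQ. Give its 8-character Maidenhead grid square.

Shift to the Maidenhead origin (180°W, 90°S): lon 185.51428, lat 86.08846.
Field: 185.51428/20 → 9 → J, 86.08846/10 → 8 → I; chars JI.
Square: 5.51428/2 → 2, 6.08846/1 → 6; chars 26.
Subsquare: 1.51428/0.0833333 → 18 → s, 0.08846/0.0416667 → 2 → c; chars sc.
Extended square: 0.01428/0.00833333 → 1, 0.00513/0.00416667 → 1; chars 11.

JI26sc11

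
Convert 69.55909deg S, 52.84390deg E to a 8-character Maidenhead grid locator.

LC60kk15

Add 180° to longitude and 90° to latitude: 232.84390, 20.44091.
Field: 232.84390/20 → 11 → L, 20.44091/10 → 2 → C; chars LC.
Square: 12.84390/2 → 6, 0.44091/1 → 0; chars 60.
Subsquare: 0.84390/0.0833333 → 10 → k, 0.44091/0.0416667 → 10 → k; chars kk.
Extended square: 0.01057/0.00833333 → 1, 0.02424/0.00416667 → 5; chars 15.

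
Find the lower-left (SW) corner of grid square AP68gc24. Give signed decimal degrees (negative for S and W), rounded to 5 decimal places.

Field A=0, P=15: +0·20° lon, +15·10° lat → SW at lon -180°, lat 60°.
Square 6, 8: +6·2° lon, +8·1° lat → SW at lon -168°, lat 68°.
Subsquare g=6, c=2: +6·0.0833333° lon, +2·0.0416667° lat → SW at lon -167.5°, lat 68.0833°.
Extended square 2, 4: +2·0.00833333° lon, +4·0.00416667° lat → SW at lon -167.483°, lat 68.1°.
latitude 68.10000, longitude -167.48333.

68.10000, -167.48333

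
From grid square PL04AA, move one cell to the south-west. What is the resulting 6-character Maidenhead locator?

OL93xx

Longitude subsquare a = 0; −1 → -1, wraps to 23 = x, carry into square.
Longitude square 0; −1 → -1, wraps to 9, carry into field.
Longitude field P = 15; −1 → 14 = O.
Latitude subsquare a = 0; −1 → -1, wraps to 23 = x, carry into square.
Latitude square 4; −1 → 3.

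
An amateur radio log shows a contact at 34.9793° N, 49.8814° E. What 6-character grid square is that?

LM44wx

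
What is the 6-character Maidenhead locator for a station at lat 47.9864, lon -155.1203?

BN27kx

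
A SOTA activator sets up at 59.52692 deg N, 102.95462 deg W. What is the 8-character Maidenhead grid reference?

Shift to the Maidenhead origin (180°W, 90°S): lon 77.04538, lat 149.52692.
Field (20°×10°, letters A–R): lon ⌊77.04538/20⌋ = 3 → D; lat ⌊149.52692/10⌋ = 14 → O.
Square (2°×1°, digits 0–9): lon ⌊17.04538/2⌋ = 8; lat ⌊9.52692/1⌋ = 9.
Subsquare (5′×2.5′, letters a–x): lon ⌊1.04538/0.0833333⌋ = 12 → m; lat ⌊0.52692/0.0416667⌋ = 12 → m.
Extended square (30″×15″, digits 0–9): lon ⌊0.04538/0.00833333⌋ = 5; lat ⌊0.02692/0.00416667⌋ = 6.

DO89mm56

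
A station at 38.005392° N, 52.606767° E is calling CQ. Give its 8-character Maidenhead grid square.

LM68ha21

Offset from 180°W / 90°S: lon 232.60677°, lat 128.00539°.
Field (20°×10°, letters A–R): 232.60677/20 → 11 → L, 128.00539/10 → 12 → M; chars LM.
Square (2°×1°, digits 0–9): 12.60677/2 → 6, 8.00539/1 → 8; chars 68.
Subsquare (5′×2.5′, letters a–x): 0.60677/0.0833333 → 7 → h, 0.00539/0.0416667 → 0 → a; chars ha.
Extended square (30″×15″, digits 0–9): 0.02343/0.00833333 → 2, 0.00539/0.00416667 → 1; chars 21.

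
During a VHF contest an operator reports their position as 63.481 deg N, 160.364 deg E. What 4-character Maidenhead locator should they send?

Offset from 180°W / 90°S: lon 340.36°, lat 153.48°.
Field: 340.36/20 → 17 → R, 153.48/10 → 15 → P; chars RP.
Square: 0.36/2 → 0, 3.48/1 → 3; chars 03.

RP03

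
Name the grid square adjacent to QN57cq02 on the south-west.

Longitude extended square 0; −1 → -1, wraps to 9, carry into subsquare.
Longitude subsquare c = 2; −1 → 1 = b.
Latitude extended square 2; −1 → 1.

QN57bq91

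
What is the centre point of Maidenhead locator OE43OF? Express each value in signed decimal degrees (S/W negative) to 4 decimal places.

-46.7708, 109.2083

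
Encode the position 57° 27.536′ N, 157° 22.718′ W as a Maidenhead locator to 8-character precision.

BO17hl40

Offset from 180°W / 90°S: lon 22.62137°, lat 147.45893°.
Field (20°×10°, letters A–R): 22.62137/20 → 1 → B, 147.45893/10 → 14 → O; chars BO.
Square (2°×1°, digits 0–9): 2.62137/2 → 1, 7.45893/1 → 7; chars 17.
Subsquare (5′×2.5′, letters a–x): 0.62137/0.0833333 → 7 → h, 0.45893/0.0416667 → 11 → l; chars hl.
Extended square (30″×15″, digits 0–9): 0.03803/0.00833333 → 4, 0.00060/0.00416667 → 0; chars 40.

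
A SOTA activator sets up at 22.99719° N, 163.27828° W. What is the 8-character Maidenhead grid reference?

AL82ix69

Shift to the Maidenhead origin (180°W, 90°S): lon 16.72172, lat 112.99719.
Field: 16.72172/20 → 0 → A, 112.99719/10 → 11 → L; chars AL.
Square: 16.72172/2 → 8, 2.99719/1 → 2; chars 82.
Subsquare: 0.72172/0.0833333 → 8 → i, 0.99719/0.0416667 → 23 → x; chars ix.
Extended square: 0.05505/0.00833333 → 6, 0.03886/0.00416667 → 9; chars 69.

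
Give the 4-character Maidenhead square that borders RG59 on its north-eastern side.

Longitude square 5; +1 → 6.
Latitude square 9; +1 → 10, wraps to 0, carry into field.
Latitude field G = 6; +1 → 7 = H.

RH60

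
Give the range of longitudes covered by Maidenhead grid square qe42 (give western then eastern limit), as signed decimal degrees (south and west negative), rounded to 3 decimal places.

148.000, 150.000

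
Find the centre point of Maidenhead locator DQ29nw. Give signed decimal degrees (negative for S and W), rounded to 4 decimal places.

79.9375, -114.8750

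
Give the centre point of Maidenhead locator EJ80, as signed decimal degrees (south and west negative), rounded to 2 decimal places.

0.50, -83.00

Field E=4, J=9: +4·20° lon, +9·10° lat → SW at lon -100°, lat 0°.
Square 8, 0: +8·2° lon, +0·1° lat → SW at lon -84°, lat 0°.
Cell spans 2° lon × 1° lat. Centre is SW corner plus half of each.
latitude 0.50, longitude -83.00.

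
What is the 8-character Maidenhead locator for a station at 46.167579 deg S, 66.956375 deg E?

Offset from 180°W / 90°S: lon 246.95637°, lat 43.83242°.
Field (20°×10°, letters A–R): 246.95637/20 → 12 → M, 43.83242/10 → 4 → E; chars ME.
Square (2°×1°, digits 0–9): 6.95637/2 → 3, 3.83242/1 → 3; chars 33.
Subsquare (5′×2.5′, letters a–x): 0.95637/0.0833333 → 11 → l, 0.83242/0.0416667 → 19 → t; chars lt.
Extended square (30″×15″, digits 0–9): 0.03971/0.00833333 → 4, 0.04075/0.00416667 → 9; chars 49.

ME33lt49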